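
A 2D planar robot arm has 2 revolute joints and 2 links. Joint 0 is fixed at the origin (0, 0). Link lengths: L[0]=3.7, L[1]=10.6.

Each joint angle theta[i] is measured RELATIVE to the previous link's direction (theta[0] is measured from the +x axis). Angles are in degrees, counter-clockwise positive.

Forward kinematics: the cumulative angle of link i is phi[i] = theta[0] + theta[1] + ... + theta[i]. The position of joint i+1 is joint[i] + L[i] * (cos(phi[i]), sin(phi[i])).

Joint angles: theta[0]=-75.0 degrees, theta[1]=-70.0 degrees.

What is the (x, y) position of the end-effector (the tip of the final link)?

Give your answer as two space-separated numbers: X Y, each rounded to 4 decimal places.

joint[0] = (0.0000, 0.0000)  (base)
link 0: phi[0] = -75 = -75 deg
  cos(-75 deg) = 0.2588, sin(-75 deg) = -0.9659
  joint[1] = (0.0000, 0.0000) + 3.7 * (0.2588, -0.9659) = (0.0000 + 0.9576, 0.0000 + -3.5739) = (0.9576, -3.5739)
link 1: phi[1] = -75 + -70 = -145 deg
  cos(-145 deg) = -0.8192, sin(-145 deg) = -0.5736
  joint[2] = (0.9576, -3.5739) + 10.6 * (-0.8192, -0.5736) = (0.9576 + -8.6830, -3.5739 + -6.0799) = (-7.7254, -9.6538)
End effector: (-7.7254, -9.6538)

Answer: -7.7254 -9.6538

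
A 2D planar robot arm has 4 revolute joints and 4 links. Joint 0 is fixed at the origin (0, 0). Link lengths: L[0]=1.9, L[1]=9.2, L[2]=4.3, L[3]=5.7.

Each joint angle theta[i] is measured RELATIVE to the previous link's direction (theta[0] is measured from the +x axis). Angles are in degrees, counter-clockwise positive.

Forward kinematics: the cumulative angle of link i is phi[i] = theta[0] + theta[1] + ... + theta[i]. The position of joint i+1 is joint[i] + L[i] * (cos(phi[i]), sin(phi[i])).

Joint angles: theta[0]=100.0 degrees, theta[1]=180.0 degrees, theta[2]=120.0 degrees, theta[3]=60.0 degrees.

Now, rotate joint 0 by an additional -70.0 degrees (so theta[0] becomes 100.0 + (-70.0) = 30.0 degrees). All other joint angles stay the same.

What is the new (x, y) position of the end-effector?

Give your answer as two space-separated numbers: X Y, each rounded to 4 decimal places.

joint[0] = (0.0000, 0.0000)  (base)
link 0: phi[0] = 30 = 30 deg
  cos(30 deg) = 0.8660, sin(30 deg) = 0.5000
  joint[1] = (0.0000, 0.0000) + 1.9 * (0.8660, 0.5000) = (0.0000 + 1.6454, 0.0000 + 0.9500) = (1.6454, 0.9500)
link 1: phi[1] = 30 + 180 = 210 deg
  cos(210 deg) = -0.8660, sin(210 deg) = -0.5000
  joint[2] = (1.6454, 0.9500) + 9.2 * (-0.8660, -0.5000) = (1.6454 + -7.9674, 0.9500 + -4.6000) = (-6.3220, -3.6500)
link 2: phi[2] = 30 + 180 + 120 = 330 deg
  cos(330 deg) = 0.8660, sin(330 deg) = -0.5000
  joint[3] = (-6.3220, -3.6500) + 4.3 * (0.8660, -0.5000) = (-6.3220 + 3.7239, -3.6500 + -2.1500) = (-2.5981, -5.8000)
link 3: phi[3] = 30 + 180 + 120 + 60 = 390 deg
  cos(390 deg) = 0.8660, sin(390 deg) = 0.5000
  joint[4] = (-2.5981, -5.8000) + 5.7 * (0.8660, 0.5000) = (-2.5981 + 4.9363, -5.8000 + 2.8500) = (2.3383, -2.9500)
End effector: (2.3383, -2.9500)

Answer: 2.3383 -2.9500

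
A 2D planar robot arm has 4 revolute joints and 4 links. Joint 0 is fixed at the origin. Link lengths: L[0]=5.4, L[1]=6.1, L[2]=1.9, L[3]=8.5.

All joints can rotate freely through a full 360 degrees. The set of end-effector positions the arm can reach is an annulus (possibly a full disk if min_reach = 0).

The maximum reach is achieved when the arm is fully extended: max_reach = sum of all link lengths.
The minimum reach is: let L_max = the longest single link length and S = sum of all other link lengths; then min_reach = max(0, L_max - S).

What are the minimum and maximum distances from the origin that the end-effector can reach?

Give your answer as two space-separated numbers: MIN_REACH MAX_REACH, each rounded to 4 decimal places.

Link lengths: [5.4, 6.1, 1.9, 8.5]
max_reach = 5.4 + 6.1 + 1.9 + 8.5 = 21.9
L_max = max([5.4, 6.1, 1.9, 8.5]) = 8.5
S (sum of others) = 21.9 - 8.5 = 13.4
min_reach = max(0, 8.5 - 13.4) = max(0, -4.9) = 0

Answer: 0.0000 21.9000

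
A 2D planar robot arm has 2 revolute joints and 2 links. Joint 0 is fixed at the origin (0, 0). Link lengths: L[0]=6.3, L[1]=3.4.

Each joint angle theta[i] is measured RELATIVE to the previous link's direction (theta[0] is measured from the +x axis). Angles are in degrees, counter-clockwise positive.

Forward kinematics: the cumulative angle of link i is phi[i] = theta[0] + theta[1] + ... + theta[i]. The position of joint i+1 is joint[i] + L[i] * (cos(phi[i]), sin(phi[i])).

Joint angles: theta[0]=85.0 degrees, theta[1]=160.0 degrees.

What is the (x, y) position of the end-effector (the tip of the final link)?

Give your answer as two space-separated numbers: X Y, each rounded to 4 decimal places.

joint[0] = (0.0000, 0.0000)  (base)
link 0: phi[0] = 85 = 85 deg
  cos(85 deg) = 0.0872, sin(85 deg) = 0.9962
  joint[1] = (0.0000, 0.0000) + 6.3 * (0.0872, 0.9962) = (0.0000 + 0.5491, 0.0000 + 6.2760) = (0.5491, 6.2760)
link 1: phi[1] = 85 + 160 = 245 deg
  cos(245 deg) = -0.4226, sin(245 deg) = -0.9063
  joint[2] = (0.5491, 6.2760) + 3.4 * (-0.4226, -0.9063) = (0.5491 + -1.4369, 6.2760 + -3.0814) = (-0.8878, 3.1946)
End effector: (-0.8878, 3.1946)

Answer: -0.8878 3.1946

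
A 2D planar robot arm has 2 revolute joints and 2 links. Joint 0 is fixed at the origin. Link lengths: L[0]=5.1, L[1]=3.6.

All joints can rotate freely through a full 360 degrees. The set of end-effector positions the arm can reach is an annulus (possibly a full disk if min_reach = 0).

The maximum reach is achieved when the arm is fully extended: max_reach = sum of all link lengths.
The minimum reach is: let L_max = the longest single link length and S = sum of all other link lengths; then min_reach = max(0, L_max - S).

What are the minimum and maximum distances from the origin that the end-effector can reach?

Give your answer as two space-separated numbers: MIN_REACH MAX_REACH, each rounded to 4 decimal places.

Link lengths: [5.1, 3.6]
max_reach = 5.1 + 3.6 = 8.7
L_max = max([5.1, 3.6]) = 5.1
S (sum of others) = 8.7 - 5.1 = 3.6
min_reach = max(0, 5.1 - 3.6) = max(0, 1.5) = 1.5

Answer: 1.5000 8.7000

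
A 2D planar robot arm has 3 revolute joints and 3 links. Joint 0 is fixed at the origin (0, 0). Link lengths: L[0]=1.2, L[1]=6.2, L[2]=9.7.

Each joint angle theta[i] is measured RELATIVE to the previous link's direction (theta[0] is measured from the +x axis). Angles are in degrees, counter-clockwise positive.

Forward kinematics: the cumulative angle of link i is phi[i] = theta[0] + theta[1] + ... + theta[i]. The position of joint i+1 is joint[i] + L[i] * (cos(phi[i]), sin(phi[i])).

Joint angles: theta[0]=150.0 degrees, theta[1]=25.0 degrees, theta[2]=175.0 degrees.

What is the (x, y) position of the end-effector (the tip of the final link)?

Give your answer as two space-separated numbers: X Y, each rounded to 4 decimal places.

Answer: 2.3370 -0.5440

Derivation:
joint[0] = (0.0000, 0.0000)  (base)
link 0: phi[0] = 150 = 150 deg
  cos(150 deg) = -0.8660, sin(150 deg) = 0.5000
  joint[1] = (0.0000, 0.0000) + 1.2 * (-0.8660, 0.5000) = (0.0000 + -1.0392, 0.0000 + 0.6000) = (-1.0392, 0.6000)
link 1: phi[1] = 150 + 25 = 175 deg
  cos(175 deg) = -0.9962, sin(175 deg) = 0.0872
  joint[2] = (-1.0392, 0.6000) + 6.2 * (-0.9962, 0.0872) = (-1.0392 + -6.1764, 0.6000 + 0.5404) = (-7.2156, 1.1404)
link 2: phi[2] = 150 + 25 + 175 = 350 deg
  cos(350 deg) = 0.9848, sin(350 deg) = -0.1736
  joint[3] = (-7.2156, 1.1404) + 9.7 * (0.9848, -0.1736) = (-7.2156 + 9.5526, 1.1404 + -1.6844) = (2.3370, -0.5440)
End effector: (2.3370, -0.5440)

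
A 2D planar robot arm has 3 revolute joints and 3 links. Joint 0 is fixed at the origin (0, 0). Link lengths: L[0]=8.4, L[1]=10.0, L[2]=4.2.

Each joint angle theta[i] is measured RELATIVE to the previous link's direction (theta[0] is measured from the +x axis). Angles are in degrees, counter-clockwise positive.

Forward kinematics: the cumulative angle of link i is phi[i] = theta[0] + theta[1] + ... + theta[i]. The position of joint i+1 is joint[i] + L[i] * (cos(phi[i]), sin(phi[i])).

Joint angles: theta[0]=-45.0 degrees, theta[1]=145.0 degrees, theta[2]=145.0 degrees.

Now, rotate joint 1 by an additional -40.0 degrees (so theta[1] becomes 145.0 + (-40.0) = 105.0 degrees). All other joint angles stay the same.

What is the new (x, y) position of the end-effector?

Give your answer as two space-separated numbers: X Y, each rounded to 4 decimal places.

joint[0] = (0.0000, 0.0000)  (base)
link 0: phi[0] = -45 = -45 deg
  cos(-45 deg) = 0.7071, sin(-45 deg) = -0.7071
  joint[1] = (0.0000, 0.0000) + 8.4 * (0.7071, -0.7071) = (0.0000 + 5.9397, 0.0000 + -5.9397) = (5.9397, -5.9397)
link 1: phi[1] = -45 + 105 = 60 deg
  cos(60 deg) = 0.5000, sin(60 deg) = 0.8660
  joint[2] = (5.9397, -5.9397) + 10 * (0.5000, 0.8660) = (5.9397 + 5.0000, -5.9397 + 8.6603) = (10.9397, 2.7206)
link 2: phi[2] = -45 + 105 + 145 = 205 deg
  cos(205 deg) = -0.9063, sin(205 deg) = -0.4226
  joint[3] = (10.9397, 2.7206) + 4.2 * (-0.9063, -0.4226) = (10.9397 + -3.8065, 2.7206 + -1.7750) = (7.1332, 0.9456)
End effector: (7.1332, 0.9456)

Answer: 7.1332 0.9456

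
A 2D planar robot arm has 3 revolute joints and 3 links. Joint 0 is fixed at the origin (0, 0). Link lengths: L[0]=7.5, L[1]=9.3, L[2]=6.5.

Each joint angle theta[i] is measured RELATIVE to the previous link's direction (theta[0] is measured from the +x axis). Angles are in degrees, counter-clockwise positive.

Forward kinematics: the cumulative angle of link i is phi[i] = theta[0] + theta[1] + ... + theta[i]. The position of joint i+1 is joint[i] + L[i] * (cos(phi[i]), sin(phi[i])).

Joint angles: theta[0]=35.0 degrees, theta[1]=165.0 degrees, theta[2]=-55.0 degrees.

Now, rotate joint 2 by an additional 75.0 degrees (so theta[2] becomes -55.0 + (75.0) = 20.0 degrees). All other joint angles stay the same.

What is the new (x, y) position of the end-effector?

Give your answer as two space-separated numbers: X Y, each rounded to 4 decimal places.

Answer: -7.5748 -3.0571

Derivation:
joint[0] = (0.0000, 0.0000)  (base)
link 0: phi[0] = 35 = 35 deg
  cos(35 deg) = 0.8192, sin(35 deg) = 0.5736
  joint[1] = (0.0000, 0.0000) + 7.5 * (0.8192, 0.5736) = (0.0000 + 6.1436, 0.0000 + 4.3018) = (6.1436, 4.3018)
link 1: phi[1] = 35 + 165 = 200 deg
  cos(200 deg) = -0.9397, sin(200 deg) = -0.3420
  joint[2] = (6.1436, 4.3018) + 9.3 * (-0.9397, -0.3420) = (6.1436 + -8.7391, 4.3018 + -3.1808) = (-2.5955, 1.1210)
link 2: phi[2] = 35 + 165 + 20 = 220 deg
  cos(220 deg) = -0.7660, sin(220 deg) = -0.6428
  joint[3] = (-2.5955, 1.1210) + 6.5 * (-0.7660, -0.6428) = (-2.5955 + -4.9793, 1.1210 + -4.1781) = (-7.5748, -3.0571)
End effector: (-7.5748, -3.0571)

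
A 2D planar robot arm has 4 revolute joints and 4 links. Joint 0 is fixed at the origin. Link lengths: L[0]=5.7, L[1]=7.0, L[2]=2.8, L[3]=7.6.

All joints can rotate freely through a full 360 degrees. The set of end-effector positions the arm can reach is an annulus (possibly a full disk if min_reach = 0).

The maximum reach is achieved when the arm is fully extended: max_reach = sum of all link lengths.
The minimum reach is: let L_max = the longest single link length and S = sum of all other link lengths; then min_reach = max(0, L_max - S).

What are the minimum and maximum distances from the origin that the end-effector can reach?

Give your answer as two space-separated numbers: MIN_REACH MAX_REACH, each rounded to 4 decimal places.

Link lengths: [5.7, 7.0, 2.8, 7.6]
max_reach = 5.7 + 7 + 2.8 + 7.6 = 23.1
L_max = max([5.7, 7.0, 2.8, 7.6]) = 7.6
S (sum of others) = 23.1 - 7.6 = 15.5
min_reach = max(0, 7.6 - 15.5) = max(0, -7.9) = 0

Answer: 0.0000 23.1000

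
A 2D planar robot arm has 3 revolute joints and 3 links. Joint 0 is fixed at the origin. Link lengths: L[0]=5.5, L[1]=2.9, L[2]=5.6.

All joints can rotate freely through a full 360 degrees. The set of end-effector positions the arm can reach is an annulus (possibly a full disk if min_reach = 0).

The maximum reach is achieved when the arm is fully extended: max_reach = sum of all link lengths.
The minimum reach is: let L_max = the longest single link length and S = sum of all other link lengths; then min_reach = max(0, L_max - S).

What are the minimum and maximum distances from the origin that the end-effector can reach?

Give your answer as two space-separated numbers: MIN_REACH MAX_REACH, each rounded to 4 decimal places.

Link lengths: [5.5, 2.9, 5.6]
max_reach = 5.5 + 2.9 + 5.6 = 14
L_max = max([5.5, 2.9, 5.6]) = 5.6
S (sum of others) = 14 - 5.6 = 8.4
min_reach = max(0, 5.6 - 8.4) = max(0, -2.8) = 0

Answer: 0.0000 14.0000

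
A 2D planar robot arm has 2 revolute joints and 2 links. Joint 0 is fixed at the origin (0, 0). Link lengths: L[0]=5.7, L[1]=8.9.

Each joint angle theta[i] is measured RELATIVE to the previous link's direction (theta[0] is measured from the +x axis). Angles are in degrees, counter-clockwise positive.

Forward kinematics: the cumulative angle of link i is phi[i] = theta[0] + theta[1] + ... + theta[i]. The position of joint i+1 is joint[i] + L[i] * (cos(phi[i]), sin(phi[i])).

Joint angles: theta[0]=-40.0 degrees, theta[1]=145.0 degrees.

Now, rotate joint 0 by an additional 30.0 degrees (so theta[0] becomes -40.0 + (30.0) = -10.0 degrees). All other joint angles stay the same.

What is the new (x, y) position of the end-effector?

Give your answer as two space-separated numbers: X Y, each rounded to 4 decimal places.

Answer: -0.6798 5.3035

Derivation:
joint[0] = (0.0000, 0.0000)  (base)
link 0: phi[0] = -10 = -10 deg
  cos(-10 deg) = 0.9848, sin(-10 deg) = -0.1736
  joint[1] = (0.0000, 0.0000) + 5.7 * (0.9848, -0.1736) = (0.0000 + 5.6134, 0.0000 + -0.9898) = (5.6134, -0.9898)
link 1: phi[1] = -10 + 145 = 135 deg
  cos(135 deg) = -0.7071, sin(135 deg) = 0.7071
  joint[2] = (5.6134, -0.9898) + 8.9 * (-0.7071, 0.7071) = (5.6134 + -6.2933, -0.9898 + 6.2933) = (-0.6798, 5.3035)
End effector: (-0.6798, 5.3035)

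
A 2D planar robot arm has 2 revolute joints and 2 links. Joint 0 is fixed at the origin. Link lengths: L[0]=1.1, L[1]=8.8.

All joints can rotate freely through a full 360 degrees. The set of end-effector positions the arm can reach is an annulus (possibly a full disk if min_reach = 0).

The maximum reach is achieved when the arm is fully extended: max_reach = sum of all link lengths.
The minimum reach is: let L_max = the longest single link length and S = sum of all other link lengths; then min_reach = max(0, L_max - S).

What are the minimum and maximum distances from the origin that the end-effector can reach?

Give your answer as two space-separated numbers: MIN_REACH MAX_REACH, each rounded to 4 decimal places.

Link lengths: [1.1, 8.8]
max_reach = 1.1 + 8.8 = 9.9
L_max = max([1.1, 8.8]) = 8.8
S (sum of others) = 9.9 - 8.8 = 1.1
min_reach = max(0, 8.8 - 1.1) = max(0, 7.7) = 7.7

Answer: 7.7000 9.9000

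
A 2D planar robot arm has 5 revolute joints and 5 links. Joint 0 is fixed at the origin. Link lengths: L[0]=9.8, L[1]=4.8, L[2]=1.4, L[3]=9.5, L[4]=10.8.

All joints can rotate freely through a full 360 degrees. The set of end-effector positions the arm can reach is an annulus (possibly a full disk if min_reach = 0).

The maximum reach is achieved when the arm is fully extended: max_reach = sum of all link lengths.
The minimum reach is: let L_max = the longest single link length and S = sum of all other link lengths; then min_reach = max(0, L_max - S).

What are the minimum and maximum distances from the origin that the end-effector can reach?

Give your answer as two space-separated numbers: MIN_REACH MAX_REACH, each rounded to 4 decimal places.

Link lengths: [9.8, 4.8, 1.4, 9.5, 10.8]
max_reach = 9.8 + 4.8 + 1.4 + 9.5 + 10.8 = 36.3
L_max = max([9.8, 4.8, 1.4, 9.5, 10.8]) = 10.8
S (sum of others) = 36.3 - 10.8 = 25.5
min_reach = max(0, 10.8 - 25.5) = max(0, -14.7) = 0

Answer: 0.0000 36.3000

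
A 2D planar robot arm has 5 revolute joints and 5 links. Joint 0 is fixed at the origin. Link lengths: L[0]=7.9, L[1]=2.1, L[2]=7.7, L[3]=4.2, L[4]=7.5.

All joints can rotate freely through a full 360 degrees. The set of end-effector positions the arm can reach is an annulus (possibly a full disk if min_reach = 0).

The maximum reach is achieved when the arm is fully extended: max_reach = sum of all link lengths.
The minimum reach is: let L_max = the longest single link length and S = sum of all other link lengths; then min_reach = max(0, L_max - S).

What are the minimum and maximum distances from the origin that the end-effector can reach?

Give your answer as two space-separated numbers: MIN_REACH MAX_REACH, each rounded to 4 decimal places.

Link lengths: [7.9, 2.1, 7.7, 4.2, 7.5]
max_reach = 7.9 + 2.1 + 7.7 + 4.2 + 7.5 = 29.4
L_max = max([7.9, 2.1, 7.7, 4.2, 7.5]) = 7.9
S (sum of others) = 29.4 - 7.9 = 21.5
min_reach = max(0, 7.9 - 21.5) = max(0, -13.6) = 0

Answer: 0.0000 29.4000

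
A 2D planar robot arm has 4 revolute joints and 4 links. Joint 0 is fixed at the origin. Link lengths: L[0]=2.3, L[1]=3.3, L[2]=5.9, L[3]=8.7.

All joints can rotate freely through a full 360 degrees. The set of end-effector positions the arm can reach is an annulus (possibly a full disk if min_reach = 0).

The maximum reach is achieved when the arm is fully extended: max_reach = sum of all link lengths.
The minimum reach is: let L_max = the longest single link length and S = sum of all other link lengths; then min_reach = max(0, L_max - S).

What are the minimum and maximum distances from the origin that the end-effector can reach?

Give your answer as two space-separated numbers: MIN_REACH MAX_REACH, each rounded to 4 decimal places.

Link lengths: [2.3, 3.3, 5.9, 8.7]
max_reach = 2.3 + 3.3 + 5.9 + 8.7 = 20.2
L_max = max([2.3, 3.3, 5.9, 8.7]) = 8.7
S (sum of others) = 20.2 - 8.7 = 11.5
min_reach = max(0, 8.7 - 11.5) = max(0, -2.8) = 0

Answer: 0.0000 20.2000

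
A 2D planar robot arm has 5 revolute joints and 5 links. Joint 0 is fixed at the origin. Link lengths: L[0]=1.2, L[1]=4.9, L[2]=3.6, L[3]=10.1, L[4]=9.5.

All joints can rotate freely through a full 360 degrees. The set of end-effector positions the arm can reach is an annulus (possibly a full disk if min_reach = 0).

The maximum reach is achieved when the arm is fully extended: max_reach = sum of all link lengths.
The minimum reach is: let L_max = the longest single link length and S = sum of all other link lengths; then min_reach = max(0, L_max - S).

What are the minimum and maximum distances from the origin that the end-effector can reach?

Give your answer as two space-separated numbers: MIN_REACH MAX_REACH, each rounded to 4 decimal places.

Answer: 0.0000 29.3000

Derivation:
Link lengths: [1.2, 4.9, 3.6, 10.1, 9.5]
max_reach = 1.2 + 4.9 + 3.6 + 10.1 + 9.5 = 29.3
L_max = max([1.2, 4.9, 3.6, 10.1, 9.5]) = 10.1
S (sum of others) = 29.3 - 10.1 = 19.2
min_reach = max(0, 10.1 - 19.2) = max(0, -9.1) = 0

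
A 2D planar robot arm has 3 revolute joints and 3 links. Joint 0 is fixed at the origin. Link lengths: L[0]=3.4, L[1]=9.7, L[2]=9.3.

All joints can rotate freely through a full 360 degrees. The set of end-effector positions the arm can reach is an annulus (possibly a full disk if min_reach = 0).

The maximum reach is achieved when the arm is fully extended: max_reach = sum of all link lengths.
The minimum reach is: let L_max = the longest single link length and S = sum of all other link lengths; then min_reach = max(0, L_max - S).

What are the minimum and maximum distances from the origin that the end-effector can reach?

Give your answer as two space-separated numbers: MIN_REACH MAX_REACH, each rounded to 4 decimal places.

Link lengths: [3.4, 9.7, 9.3]
max_reach = 3.4 + 9.7 + 9.3 = 22.4
L_max = max([3.4, 9.7, 9.3]) = 9.7
S (sum of others) = 22.4 - 9.7 = 12.7
min_reach = max(0, 9.7 - 12.7) = max(0, -3) = 0

Answer: 0.0000 22.4000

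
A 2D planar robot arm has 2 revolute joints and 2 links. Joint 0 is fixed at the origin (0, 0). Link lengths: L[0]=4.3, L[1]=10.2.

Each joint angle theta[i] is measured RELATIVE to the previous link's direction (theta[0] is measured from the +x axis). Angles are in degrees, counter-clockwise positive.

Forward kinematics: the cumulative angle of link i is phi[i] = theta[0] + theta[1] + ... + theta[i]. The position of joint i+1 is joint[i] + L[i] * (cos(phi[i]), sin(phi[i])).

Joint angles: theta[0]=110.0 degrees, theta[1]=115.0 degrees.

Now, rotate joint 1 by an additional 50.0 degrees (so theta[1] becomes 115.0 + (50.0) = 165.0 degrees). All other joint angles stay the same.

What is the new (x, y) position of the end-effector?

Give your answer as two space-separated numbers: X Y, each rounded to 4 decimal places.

Answer: -0.5817 -6.1205

Derivation:
joint[0] = (0.0000, 0.0000)  (base)
link 0: phi[0] = 110 = 110 deg
  cos(110 deg) = -0.3420, sin(110 deg) = 0.9397
  joint[1] = (0.0000, 0.0000) + 4.3 * (-0.3420, 0.9397) = (0.0000 + -1.4707, 0.0000 + 4.0407) = (-1.4707, 4.0407)
link 1: phi[1] = 110 + 165 = 275 deg
  cos(275 deg) = 0.0872, sin(275 deg) = -0.9962
  joint[2] = (-1.4707, 4.0407) + 10.2 * (0.0872, -0.9962) = (-1.4707 + 0.8890, 4.0407 + -10.1612) = (-0.5817, -6.1205)
End effector: (-0.5817, -6.1205)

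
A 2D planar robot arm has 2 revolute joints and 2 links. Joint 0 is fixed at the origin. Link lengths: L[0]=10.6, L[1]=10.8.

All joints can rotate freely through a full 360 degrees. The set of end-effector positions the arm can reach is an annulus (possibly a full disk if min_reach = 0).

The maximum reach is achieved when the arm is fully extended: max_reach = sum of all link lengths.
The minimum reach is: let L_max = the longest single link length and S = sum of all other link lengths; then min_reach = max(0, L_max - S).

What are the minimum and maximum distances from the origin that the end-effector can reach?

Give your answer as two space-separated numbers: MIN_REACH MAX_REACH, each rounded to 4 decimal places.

Answer: 0.2000 21.4000

Derivation:
Link lengths: [10.6, 10.8]
max_reach = 10.6 + 10.8 = 21.4
L_max = max([10.6, 10.8]) = 10.8
S (sum of others) = 21.4 - 10.8 = 10.6
min_reach = max(0, 10.8 - 10.6) = max(0, 0.2) = 0.2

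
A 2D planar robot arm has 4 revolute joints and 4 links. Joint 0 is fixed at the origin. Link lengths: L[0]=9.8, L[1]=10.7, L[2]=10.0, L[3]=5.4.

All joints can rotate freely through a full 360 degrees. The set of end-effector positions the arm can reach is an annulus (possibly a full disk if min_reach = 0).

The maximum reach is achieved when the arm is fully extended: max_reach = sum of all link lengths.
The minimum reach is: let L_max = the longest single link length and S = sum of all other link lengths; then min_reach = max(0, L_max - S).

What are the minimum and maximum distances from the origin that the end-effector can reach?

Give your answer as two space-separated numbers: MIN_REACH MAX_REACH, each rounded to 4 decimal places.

Link lengths: [9.8, 10.7, 10.0, 5.4]
max_reach = 9.8 + 10.7 + 10 + 5.4 = 35.9
L_max = max([9.8, 10.7, 10.0, 5.4]) = 10.7
S (sum of others) = 35.9 - 10.7 = 25.2
min_reach = max(0, 10.7 - 25.2) = max(0, -14.5) = 0

Answer: 0.0000 35.9000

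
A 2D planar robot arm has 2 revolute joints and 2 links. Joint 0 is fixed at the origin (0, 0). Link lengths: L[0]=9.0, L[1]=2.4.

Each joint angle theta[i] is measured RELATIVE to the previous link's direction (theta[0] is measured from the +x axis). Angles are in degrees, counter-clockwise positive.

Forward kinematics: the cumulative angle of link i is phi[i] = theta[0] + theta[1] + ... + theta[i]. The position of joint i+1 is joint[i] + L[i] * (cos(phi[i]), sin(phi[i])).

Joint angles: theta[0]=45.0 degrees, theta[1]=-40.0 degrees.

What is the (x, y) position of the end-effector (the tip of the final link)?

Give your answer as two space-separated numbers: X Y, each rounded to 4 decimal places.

Answer: 8.7548 6.5731

Derivation:
joint[0] = (0.0000, 0.0000)  (base)
link 0: phi[0] = 45 = 45 deg
  cos(45 deg) = 0.7071, sin(45 deg) = 0.7071
  joint[1] = (0.0000, 0.0000) + 9 * (0.7071, 0.7071) = (0.0000 + 6.3640, 0.0000 + 6.3640) = (6.3640, 6.3640)
link 1: phi[1] = 45 + -40 = 5 deg
  cos(5 deg) = 0.9962, sin(5 deg) = 0.0872
  joint[2] = (6.3640, 6.3640) + 2.4 * (0.9962, 0.0872) = (6.3640 + 2.3909, 6.3640 + 0.2092) = (8.7548, 6.5731)
End effector: (8.7548, 6.5731)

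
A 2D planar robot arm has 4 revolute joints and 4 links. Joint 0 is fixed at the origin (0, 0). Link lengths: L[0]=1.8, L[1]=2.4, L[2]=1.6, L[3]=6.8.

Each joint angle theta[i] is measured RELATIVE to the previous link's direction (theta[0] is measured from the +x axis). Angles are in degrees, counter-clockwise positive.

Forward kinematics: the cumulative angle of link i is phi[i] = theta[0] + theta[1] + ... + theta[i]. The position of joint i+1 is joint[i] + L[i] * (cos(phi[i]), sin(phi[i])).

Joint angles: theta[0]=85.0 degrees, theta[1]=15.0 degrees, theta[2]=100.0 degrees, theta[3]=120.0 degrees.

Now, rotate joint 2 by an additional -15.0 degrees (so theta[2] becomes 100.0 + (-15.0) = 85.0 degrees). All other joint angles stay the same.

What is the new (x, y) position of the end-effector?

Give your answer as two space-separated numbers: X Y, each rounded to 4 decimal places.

Answer: 2.0465 -1.5530

Derivation:
joint[0] = (0.0000, 0.0000)  (base)
link 0: phi[0] = 85 = 85 deg
  cos(85 deg) = 0.0872, sin(85 deg) = 0.9962
  joint[1] = (0.0000, 0.0000) + 1.8 * (0.0872, 0.9962) = (0.0000 + 0.1569, 0.0000 + 1.7932) = (0.1569, 1.7932)
link 1: phi[1] = 85 + 15 = 100 deg
  cos(100 deg) = -0.1736, sin(100 deg) = 0.9848
  joint[2] = (0.1569, 1.7932) + 2.4 * (-0.1736, 0.9848) = (0.1569 + -0.4168, 1.7932 + 2.3635) = (-0.2599, 4.1567)
link 2: phi[2] = 85 + 15 + 85 = 185 deg
  cos(185 deg) = -0.9962, sin(185 deg) = -0.0872
  joint[3] = (-0.2599, 4.1567) + 1.6 * (-0.9962, -0.0872) = (-0.2599 + -1.5939, 4.1567 + -0.1394) = (-1.8538, 4.0172)
link 3: phi[3] = 85 + 15 + 85 + 120 = 305 deg
  cos(305 deg) = 0.5736, sin(305 deg) = -0.8192
  joint[4] = (-1.8538, 4.0172) + 6.8 * (0.5736, -0.8192) = (-1.8538 + 3.9003, 4.0172 + -5.5702) = (2.0465, -1.5530)
End effector: (2.0465, -1.5530)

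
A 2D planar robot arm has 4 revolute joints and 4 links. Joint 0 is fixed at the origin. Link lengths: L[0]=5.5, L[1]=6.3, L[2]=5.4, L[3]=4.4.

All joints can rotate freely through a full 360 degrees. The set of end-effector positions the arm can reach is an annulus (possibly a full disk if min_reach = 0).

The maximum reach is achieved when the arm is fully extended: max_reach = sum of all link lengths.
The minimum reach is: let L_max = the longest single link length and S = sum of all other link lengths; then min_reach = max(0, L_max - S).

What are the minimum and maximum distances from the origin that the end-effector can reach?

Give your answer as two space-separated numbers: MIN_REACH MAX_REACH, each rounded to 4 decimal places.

Answer: 0.0000 21.6000

Derivation:
Link lengths: [5.5, 6.3, 5.4, 4.4]
max_reach = 5.5 + 6.3 + 5.4 + 4.4 = 21.6
L_max = max([5.5, 6.3, 5.4, 4.4]) = 6.3
S (sum of others) = 21.6 - 6.3 = 15.3
min_reach = max(0, 6.3 - 15.3) = max(0, -9) = 0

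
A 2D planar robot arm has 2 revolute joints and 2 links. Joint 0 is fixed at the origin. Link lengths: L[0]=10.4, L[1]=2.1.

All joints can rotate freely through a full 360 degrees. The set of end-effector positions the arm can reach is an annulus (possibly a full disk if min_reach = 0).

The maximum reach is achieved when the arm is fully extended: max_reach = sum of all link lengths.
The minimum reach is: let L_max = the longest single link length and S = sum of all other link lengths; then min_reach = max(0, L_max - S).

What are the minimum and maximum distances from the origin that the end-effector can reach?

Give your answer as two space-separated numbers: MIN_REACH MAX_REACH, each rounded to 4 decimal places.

Link lengths: [10.4, 2.1]
max_reach = 10.4 + 2.1 = 12.5
L_max = max([10.4, 2.1]) = 10.4
S (sum of others) = 12.5 - 10.4 = 2.1
min_reach = max(0, 10.4 - 2.1) = max(0, 8.3) = 8.3

Answer: 8.3000 12.5000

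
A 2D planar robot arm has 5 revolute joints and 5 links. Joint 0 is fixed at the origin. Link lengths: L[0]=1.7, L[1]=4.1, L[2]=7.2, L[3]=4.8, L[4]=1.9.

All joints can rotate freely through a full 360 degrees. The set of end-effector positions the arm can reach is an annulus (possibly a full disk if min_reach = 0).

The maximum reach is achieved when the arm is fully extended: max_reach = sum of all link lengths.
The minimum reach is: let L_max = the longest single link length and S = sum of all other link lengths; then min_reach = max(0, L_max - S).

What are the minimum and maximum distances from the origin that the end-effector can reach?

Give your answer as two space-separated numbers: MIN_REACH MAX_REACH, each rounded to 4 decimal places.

Answer: 0.0000 19.7000

Derivation:
Link lengths: [1.7, 4.1, 7.2, 4.8, 1.9]
max_reach = 1.7 + 4.1 + 7.2 + 4.8 + 1.9 = 19.7
L_max = max([1.7, 4.1, 7.2, 4.8, 1.9]) = 7.2
S (sum of others) = 19.7 - 7.2 = 12.5
min_reach = max(0, 7.2 - 12.5) = max(0, -5.3) = 0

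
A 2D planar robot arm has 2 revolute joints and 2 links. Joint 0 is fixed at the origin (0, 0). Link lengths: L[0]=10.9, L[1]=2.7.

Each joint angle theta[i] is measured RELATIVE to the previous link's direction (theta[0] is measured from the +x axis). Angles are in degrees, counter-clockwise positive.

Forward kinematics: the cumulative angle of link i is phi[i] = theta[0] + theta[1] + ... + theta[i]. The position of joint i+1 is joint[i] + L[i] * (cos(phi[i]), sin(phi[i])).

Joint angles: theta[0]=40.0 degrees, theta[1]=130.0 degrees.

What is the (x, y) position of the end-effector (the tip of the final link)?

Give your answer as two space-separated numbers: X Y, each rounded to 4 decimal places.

joint[0] = (0.0000, 0.0000)  (base)
link 0: phi[0] = 40 = 40 deg
  cos(40 deg) = 0.7660, sin(40 deg) = 0.6428
  joint[1] = (0.0000, 0.0000) + 10.9 * (0.7660, 0.6428) = (0.0000 + 8.3499, 0.0000 + 7.0064) = (8.3499, 7.0064)
link 1: phi[1] = 40 + 130 = 170 deg
  cos(170 deg) = -0.9848, sin(170 deg) = 0.1736
  joint[2] = (8.3499, 7.0064) + 2.7 * (-0.9848, 0.1736) = (8.3499 + -2.6590, 7.0064 + 0.4689) = (5.6909, 7.4752)
End effector: (5.6909, 7.4752)

Answer: 5.6909 7.4752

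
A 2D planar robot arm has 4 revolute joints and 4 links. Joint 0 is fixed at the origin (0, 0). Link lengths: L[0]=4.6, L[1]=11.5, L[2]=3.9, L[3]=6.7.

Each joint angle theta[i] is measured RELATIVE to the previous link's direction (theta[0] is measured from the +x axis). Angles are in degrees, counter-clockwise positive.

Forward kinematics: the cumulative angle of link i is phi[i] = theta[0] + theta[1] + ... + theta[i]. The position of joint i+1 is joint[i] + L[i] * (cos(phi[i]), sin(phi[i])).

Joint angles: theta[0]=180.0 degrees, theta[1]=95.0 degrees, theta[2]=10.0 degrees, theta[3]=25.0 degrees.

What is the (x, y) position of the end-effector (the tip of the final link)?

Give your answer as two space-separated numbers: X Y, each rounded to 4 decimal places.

joint[0] = (0.0000, 0.0000)  (base)
link 0: phi[0] = 180 = 180 deg
  cos(180 deg) = -1.0000, sin(180 deg) = 0.0000
  joint[1] = (0.0000, 0.0000) + 4.6 * (-1.0000, 0.0000) = (0.0000 + -4.6000, 0.0000 + 0.0000) = (-4.6000, 0.0000)
link 1: phi[1] = 180 + 95 = 275 deg
  cos(275 deg) = 0.0872, sin(275 deg) = -0.9962
  joint[2] = (-4.6000, 0.0000) + 11.5 * (0.0872, -0.9962) = (-4.6000 + 1.0023, 0.0000 + -11.4562) = (-3.5977, -11.4562)
link 2: phi[2] = 180 + 95 + 10 = 285 deg
  cos(285 deg) = 0.2588, sin(285 deg) = -0.9659
  joint[3] = (-3.5977, -11.4562) + 3.9 * (0.2588, -0.9659) = (-3.5977 + 1.0094, -11.4562 + -3.7671) = (-2.5883, -15.2233)
link 3: phi[3] = 180 + 95 + 10 + 25 = 310 deg
  cos(310 deg) = 0.6428, sin(310 deg) = -0.7660
  joint[4] = (-2.5883, -15.2233) + 6.7 * (0.6428, -0.7660) = (-2.5883 + 4.3067, -15.2233 + -5.1325) = (1.7184, -20.3558)
End effector: (1.7184, -20.3558)

Answer: 1.7184 -20.3558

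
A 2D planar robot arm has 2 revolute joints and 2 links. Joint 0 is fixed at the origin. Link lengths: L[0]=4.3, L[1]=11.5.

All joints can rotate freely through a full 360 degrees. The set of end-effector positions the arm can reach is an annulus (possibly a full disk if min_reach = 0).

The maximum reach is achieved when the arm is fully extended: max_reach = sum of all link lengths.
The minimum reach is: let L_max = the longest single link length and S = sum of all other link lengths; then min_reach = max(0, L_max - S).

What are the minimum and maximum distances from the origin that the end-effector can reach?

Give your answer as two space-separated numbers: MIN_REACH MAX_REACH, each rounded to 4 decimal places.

Answer: 7.2000 15.8000

Derivation:
Link lengths: [4.3, 11.5]
max_reach = 4.3 + 11.5 = 15.8
L_max = max([4.3, 11.5]) = 11.5
S (sum of others) = 15.8 - 11.5 = 4.3
min_reach = max(0, 11.5 - 4.3) = max(0, 7.2) = 7.2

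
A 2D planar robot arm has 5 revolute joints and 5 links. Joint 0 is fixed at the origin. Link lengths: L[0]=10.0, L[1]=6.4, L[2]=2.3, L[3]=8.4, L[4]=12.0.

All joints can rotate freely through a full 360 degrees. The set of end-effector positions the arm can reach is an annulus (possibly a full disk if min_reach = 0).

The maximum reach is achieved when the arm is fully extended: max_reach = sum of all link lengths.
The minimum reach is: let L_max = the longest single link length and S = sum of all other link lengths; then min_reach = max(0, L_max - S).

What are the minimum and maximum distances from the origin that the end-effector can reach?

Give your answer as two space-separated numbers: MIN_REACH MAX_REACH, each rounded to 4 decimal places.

Answer: 0.0000 39.1000

Derivation:
Link lengths: [10.0, 6.4, 2.3, 8.4, 12.0]
max_reach = 10 + 6.4 + 2.3 + 8.4 + 12 = 39.1
L_max = max([10.0, 6.4, 2.3, 8.4, 12.0]) = 12
S (sum of others) = 39.1 - 12 = 27.1
min_reach = max(0, 12 - 27.1) = max(0, -15.1) = 0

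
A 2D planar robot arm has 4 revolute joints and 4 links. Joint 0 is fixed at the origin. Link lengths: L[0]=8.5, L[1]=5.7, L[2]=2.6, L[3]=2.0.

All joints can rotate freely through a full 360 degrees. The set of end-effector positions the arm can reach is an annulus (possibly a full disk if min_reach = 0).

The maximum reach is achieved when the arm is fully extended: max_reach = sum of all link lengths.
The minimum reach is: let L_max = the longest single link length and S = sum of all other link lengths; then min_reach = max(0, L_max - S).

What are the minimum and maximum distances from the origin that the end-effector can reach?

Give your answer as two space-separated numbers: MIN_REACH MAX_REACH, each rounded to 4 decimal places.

Link lengths: [8.5, 5.7, 2.6, 2.0]
max_reach = 8.5 + 5.7 + 2.6 + 2 = 18.8
L_max = max([8.5, 5.7, 2.6, 2.0]) = 8.5
S (sum of others) = 18.8 - 8.5 = 10.3
min_reach = max(0, 8.5 - 10.3) = max(0, -1.8) = 0

Answer: 0.0000 18.8000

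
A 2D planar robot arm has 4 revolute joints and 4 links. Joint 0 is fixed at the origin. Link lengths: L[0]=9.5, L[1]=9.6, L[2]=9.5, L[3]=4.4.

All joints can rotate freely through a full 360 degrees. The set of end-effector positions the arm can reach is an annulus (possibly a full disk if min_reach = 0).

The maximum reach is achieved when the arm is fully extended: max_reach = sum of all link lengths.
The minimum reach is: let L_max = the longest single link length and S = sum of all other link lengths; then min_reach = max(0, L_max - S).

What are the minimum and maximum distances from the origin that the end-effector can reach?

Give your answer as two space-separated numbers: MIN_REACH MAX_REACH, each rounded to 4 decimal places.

Answer: 0.0000 33.0000

Derivation:
Link lengths: [9.5, 9.6, 9.5, 4.4]
max_reach = 9.5 + 9.6 + 9.5 + 4.4 = 33
L_max = max([9.5, 9.6, 9.5, 4.4]) = 9.6
S (sum of others) = 33 - 9.6 = 23.4
min_reach = max(0, 9.6 - 23.4) = max(0, -13.8) = 0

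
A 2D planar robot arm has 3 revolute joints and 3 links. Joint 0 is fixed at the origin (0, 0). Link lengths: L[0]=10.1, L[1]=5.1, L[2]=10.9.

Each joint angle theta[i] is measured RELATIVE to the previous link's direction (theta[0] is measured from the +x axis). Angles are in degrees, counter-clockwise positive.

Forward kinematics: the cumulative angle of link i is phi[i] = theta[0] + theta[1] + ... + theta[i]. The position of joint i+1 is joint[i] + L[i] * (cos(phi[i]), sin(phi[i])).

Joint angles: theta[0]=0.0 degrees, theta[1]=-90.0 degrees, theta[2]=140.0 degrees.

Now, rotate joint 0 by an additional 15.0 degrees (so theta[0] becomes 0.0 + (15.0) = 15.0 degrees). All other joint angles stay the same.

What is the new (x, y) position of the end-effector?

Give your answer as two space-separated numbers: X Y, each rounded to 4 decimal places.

joint[0] = (0.0000, 0.0000)  (base)
link 0: phi[0] = 15 = 15 deg
  cos(15 deg) = 0.9659, sin(15 deg) = 0.2588
  joint[1] = (0.0000, 0.0000) + 10.1 * (0.9659, 0.2588) = (0.0000 + 9.7559, 0.0000 + 2.6141) = (9.7559, 2.6141)
link 1: phi[1] = 15 + -90 = -75 deg
  cos(-75 deg) = 0.2588, sin(-75 deg) = -0.9659
  joint[2] = (9.7559, 2.6141) + 5.1 * (0.2588, -0.9659) = (9.7559 + 1.3200, 2.6141 + -4.9262) = (11.0758, -2.3121)
link 2: phi[2] = 15 + -90 + 140 = 65 deg
  cos(65 deg) = 0.4226, sin(65 deg) = 0.9063
  joint[3] = (11.0758, -2.3121) + 10.9 * (0.4226, 0.9063) = (11.0758 + 4.6065, -2.3121 + 9.8788) = (15.6824, 7.5666)
End effector: (15.6824, 7.5666)

Answer: 15.6824 7.5666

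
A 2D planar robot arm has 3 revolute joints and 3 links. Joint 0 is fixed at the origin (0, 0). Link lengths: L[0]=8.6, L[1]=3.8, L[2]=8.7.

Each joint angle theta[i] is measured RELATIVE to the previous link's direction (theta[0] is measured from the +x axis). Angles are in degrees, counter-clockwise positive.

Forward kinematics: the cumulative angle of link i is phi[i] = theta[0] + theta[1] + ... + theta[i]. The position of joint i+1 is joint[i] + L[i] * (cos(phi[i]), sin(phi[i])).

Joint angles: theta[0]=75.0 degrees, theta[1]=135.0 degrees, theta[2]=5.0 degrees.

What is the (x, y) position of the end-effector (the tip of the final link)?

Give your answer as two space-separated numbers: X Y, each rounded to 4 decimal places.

Answer: -8.1917 1.4168

Derivation:
joint[0] = (0.0000, 0.0000)  (base)
link 0: phi[0] = 75 = 75 deg
  cos(75 deg) = 0.2588, sin(75 deg) = 0.9659
  joint[1] = (0.0000, 0.0000) + 8.6 * (0.2588, 0.9659) = (0.0000 + 2.2258, 0.0000 + 8.3070) = (2.2258, 8.3070)
link 1: phi[1] = 75 + 135 = 210 deg
  cos(210 deg) = -0.8660, sin(210 deg) = -0.5000
  joint[2] = (2.2258, 8.3070) + 3.8 * (-0.8660, -0.5000) = (2.2258 + -3.2909, 8.3070 + -1.9000) = (-1.0651, 6.4070)
link 2: phi[2] = 75 + 135 + 5 = 215 deg
  cos(215 deg) = -0.8192, sin(215 deg) = -0.5736
  joint[3] = (-1.0651, 6.4070) + 8.7 * (-0.8192, -0.5736) = (-1.0651 + -7.1266, 6.4070 + -4.9901) = (-8.1917, 1.4168)
End effector: (-8.1917, 1.4168)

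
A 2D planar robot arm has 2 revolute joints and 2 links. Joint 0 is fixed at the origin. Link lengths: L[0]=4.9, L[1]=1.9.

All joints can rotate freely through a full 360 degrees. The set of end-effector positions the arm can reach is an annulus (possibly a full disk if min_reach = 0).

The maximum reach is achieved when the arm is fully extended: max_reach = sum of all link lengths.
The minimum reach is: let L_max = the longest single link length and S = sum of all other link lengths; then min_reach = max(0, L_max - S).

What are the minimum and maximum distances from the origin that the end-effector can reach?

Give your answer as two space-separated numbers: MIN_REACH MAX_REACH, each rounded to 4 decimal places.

Link lengths: [4.9, 1.9]
max_reach = 4.9 + 1.9 = 6.8
L_max = max([4.9, 1.9]) = 4.9
S (sum of others) = 6.8 - 4.9 = 1.9
min_reach = max(0, 4.9 - 1.9) = max(0, 3) = 3

Answer: 3.0000 6.8000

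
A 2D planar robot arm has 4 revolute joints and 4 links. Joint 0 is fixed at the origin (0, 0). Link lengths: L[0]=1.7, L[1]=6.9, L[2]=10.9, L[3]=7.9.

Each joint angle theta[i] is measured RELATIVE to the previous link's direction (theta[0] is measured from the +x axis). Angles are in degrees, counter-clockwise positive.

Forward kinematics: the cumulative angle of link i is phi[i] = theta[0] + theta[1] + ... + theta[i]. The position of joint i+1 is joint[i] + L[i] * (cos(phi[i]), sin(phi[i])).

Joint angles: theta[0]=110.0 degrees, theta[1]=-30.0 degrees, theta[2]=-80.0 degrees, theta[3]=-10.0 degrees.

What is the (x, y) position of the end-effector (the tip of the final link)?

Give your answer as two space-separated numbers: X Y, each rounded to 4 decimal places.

Answer: 19.2967 7.0208

Derivation:
joint[0] = (0.0000, 0.0000)  (base)
link 0: phi[0] = 110 = 110 deg
  cos(110 deg) = -0.3420, sin(110 deg) = 0.9397
  joint[1] = (0.0000, 0.0000) + 1.7 * (-0.3420, 0.9397) = (0.0000 + -0.5814, 0.0000 + 1.5975) = (-0.5814, 1.5975)
link 1: phi[1] = 110 + -30 = 80 deg
  cos(80 deg) = 0.1736, sin(80 deg) = 0.9848
  joint[2] = (-0.5814, 1.5975) + 6.9 * (0.1736, 0.9848) = (-0.5814 + 1.1982, 1.5975 + 6.7952) = (0.6167, 8.3927)
link 2: phi[2] = 110 + -30 + -80 = 0 deg
  cos(0 deg) = 1.0000, sin(0 deg) = 0.0000
  joint[3] = (0.6167, 8.3927) + 10.9 * (1.0000, 0.0000) = (0.6167 + 10.9000, 8.3927 + 0.0000) = (11.5167, 8.3927)
link 3: phi[3] = 110 + -30 + -80 + -10 = -10 deg
  cos(-10 deg) = 0.9848, sin(-10 deg) = -0.1736
  joint[4] = (11.5167, 8.3927) + 7.9 * (0.9848, -0.1736) = (11.5167 + 7.7800, 8.3927 + -1.3718) = (19.2967, 7.0208)
End effector: (19.2967, 7.0208)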